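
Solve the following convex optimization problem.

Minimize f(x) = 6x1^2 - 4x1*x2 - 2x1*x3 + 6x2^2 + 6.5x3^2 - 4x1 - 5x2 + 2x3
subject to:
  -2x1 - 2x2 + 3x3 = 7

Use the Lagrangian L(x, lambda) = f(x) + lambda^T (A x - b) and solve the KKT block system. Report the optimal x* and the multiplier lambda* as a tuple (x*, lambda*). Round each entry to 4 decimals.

Form the Lagrangian:
  L(x, lambda) = (1/2) x^T Q x + c^T x + lambda^T (A x - b)
Stationarity (grad_x L = 0): Q x + c + A^T lambda = 0.
Primal feasibility: A x = b.

This gives the KKT block system:
  [ Q   A^T ] [ x     ]   [-c ]
  [ A    0  ] [ lambda ] = [ b ]

Solving the linear system:
  x*      = (-0.8262, -0.9106, 1.1755)
  lambda* = (-6.3113)
  f(x*)   = 27.1937

x* = (-0.8262, -0.9106, 1.1755), lambda* = (-6.3113)


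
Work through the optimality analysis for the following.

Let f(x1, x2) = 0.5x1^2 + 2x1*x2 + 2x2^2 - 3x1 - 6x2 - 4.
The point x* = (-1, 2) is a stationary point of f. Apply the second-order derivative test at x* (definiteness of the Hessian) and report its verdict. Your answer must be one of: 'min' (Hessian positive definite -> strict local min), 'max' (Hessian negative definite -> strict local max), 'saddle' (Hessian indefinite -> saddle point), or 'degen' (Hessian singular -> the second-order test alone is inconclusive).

Compute the Hessian H = grad^2 f:
  H = [[1, 2], [2, 4]]
Verify stationarity: grad f(x*) = H x* + g = (0, 0).
Eigenvalues of H: 0, 5.
H has a zero eigenvalue (singular; positive semidefinite but not definite), so H is neither positive definite, negative definite, nor indefinite. The second-order test alone is inconclusive -> degen.
(Indeed, f is constant along the null direction of H through x*, so x* is not a strict local extremum.)

degen


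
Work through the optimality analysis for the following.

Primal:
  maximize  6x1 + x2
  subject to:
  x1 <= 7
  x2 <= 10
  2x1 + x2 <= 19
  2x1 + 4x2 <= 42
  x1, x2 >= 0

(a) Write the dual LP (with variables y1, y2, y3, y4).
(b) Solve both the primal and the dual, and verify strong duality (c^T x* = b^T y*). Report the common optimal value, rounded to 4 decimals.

The standard primal-dual pair for 'max c^T x s.t. A x <= b, x >= 0' is:
  Dual:  min b^T y  s.t.  A^T y >= c,  y >= 0.

So the dual LP is:
  minimize  7y1 + 10y2 + 19y3 + 42y4
  subject to:
    y1 + 2y3 + 2y4 >= 6
    y2 + y3 + 4y4 >= 1
    y1, y2, y3, y4 >= 0

Solving the primal: x* = (7, 5).
  primal value c^T x* = 47.
Solving the dual: y* = (4, 0, 1, 0).
  dual value b^T y* = 47.
Strong duality: c^T x* = b^T y*. Confirmed.

47


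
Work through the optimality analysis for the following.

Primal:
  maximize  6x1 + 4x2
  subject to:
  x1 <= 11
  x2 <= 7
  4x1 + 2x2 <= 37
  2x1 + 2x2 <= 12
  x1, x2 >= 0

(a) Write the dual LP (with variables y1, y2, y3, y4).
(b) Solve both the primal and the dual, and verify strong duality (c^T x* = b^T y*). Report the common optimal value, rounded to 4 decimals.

The standard primal-dual pair for 'max c^T x s.t. A x <= b, x >= 0' is:
  Dual:  min b^T y  s.t.  A^T y >= c,  y >= 0.

So the dual LP is:
  minimize  11y1 + 7y2 + 37y3 + 12y4
  subject to:
    y1 + 4y3 + 2y4 >= 6
    y2 + 2y3 + 2y4 >= 4
    y1, y2, y3, y4 >= 0

Solving the primal: x* = (6, 0).
  primal value c^T x* = 36.
Solving the dual: y* = (0, 0, 0, 3).
  dual value b^T y* = 36.
Strong duality: c^T x* = b^T y*. Confirmed.

36


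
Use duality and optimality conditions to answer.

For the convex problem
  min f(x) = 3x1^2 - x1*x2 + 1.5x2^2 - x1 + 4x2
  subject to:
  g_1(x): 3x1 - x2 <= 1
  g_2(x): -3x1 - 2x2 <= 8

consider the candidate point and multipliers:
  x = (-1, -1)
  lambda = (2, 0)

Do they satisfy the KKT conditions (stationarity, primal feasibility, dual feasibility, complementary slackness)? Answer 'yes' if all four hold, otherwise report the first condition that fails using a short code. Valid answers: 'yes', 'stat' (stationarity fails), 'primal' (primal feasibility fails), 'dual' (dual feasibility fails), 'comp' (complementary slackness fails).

Gradient of f: grad f(x) = Q x + c = (-6, 2)
Constraint values g_i(x) = a_i^T x - b_i:
  g_1((-1, -1)) = -3
  g_2((-1, -1)) = -3
Stationarity residual: grad f(x) + sum_i lambda_i a_i = (0, 0)
  -> stationarity OK
Primal feasibility (all g_i <= 0): OK
Dual feasibility (all lambda_i >= 0): OK
Complementary slackness (lambda_i * g_i(x) = 0 for all i): FAILS

Verdict: the first failing condition is complementary_slackness -> comp.

comp


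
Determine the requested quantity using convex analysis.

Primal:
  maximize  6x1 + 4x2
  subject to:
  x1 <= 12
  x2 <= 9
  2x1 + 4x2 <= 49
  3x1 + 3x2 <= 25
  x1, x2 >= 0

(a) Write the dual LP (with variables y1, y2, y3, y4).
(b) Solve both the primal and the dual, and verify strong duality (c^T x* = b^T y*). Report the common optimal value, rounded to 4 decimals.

The standard primal-dual pair for 'max c^T x s.t. A x <= b, x >= 0' is:
  Dual:  min b^T y  s.t.  A^T y >= c,  y >= 0.

So the dual LP is:
  minimize  12y1 + 9y2 + 49y3 + 25y4
  subject to:
    y1 + 2y3 + 3y4 >= 6
    y2 + 4y3 + 3y4 >= 4
    y1, y2, y3, y4 >= 0

Solving the primal: x* = (8.3333, 0).
  primal value c^T x* = 50.
Solving the dual: y* = (0, 0, 0, 2).
  dual value b^T y* = 50.
Strong duality: c^T x* = b^T y*. Confirmed.

50


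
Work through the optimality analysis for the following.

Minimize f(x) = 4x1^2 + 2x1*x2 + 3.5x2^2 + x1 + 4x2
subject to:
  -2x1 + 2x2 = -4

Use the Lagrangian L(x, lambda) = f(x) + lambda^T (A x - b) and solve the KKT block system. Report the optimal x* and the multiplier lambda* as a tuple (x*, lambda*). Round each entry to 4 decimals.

Form the Lagrangian:
  L(x, lambda) = (1/2) x^T Q x + c^T x + lambda^T (A x - b)
Stationarity (grad_x L = 0): Q x + c + A^T lambda = 0.
Primal feasibility: A x = b.

This gives the KKT block system:
  [ Q   A^T ] [ x     ]   [-c ]
  [ A    0  ] [ lambda ] = [ b ]

Solving the linear system:
  x*      = (0.6842, -1.3158)
  lambda* = (1.9211)
  f(x*)   = 1.5526

x* = (0.6842, -1.3158), lambda* = (1.9211)


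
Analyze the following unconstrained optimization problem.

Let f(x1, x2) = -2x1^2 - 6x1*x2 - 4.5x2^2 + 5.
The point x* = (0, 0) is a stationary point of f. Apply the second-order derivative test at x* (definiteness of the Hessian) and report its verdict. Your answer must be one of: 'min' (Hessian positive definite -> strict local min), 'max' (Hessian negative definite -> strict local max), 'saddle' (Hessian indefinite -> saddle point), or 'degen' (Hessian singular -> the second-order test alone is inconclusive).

Compute the Hessian H = grad^2 f:
  H = [[-4, -6], [-6, -9]]
Verify stationarity: grad f(x*) = H x* + g = (0, 0).
Eigenvalues of H: -13, 0.
H has a zero eigenvalue (singular; negative semidefinite but not definite), so H is neither positive definite, negative definite, nor indefinite. The second-order test alone is inconclusive -> degen.
(Indeed, f is constant along the null direction of H through x*, so x* is not a strict local extremum.)

degen


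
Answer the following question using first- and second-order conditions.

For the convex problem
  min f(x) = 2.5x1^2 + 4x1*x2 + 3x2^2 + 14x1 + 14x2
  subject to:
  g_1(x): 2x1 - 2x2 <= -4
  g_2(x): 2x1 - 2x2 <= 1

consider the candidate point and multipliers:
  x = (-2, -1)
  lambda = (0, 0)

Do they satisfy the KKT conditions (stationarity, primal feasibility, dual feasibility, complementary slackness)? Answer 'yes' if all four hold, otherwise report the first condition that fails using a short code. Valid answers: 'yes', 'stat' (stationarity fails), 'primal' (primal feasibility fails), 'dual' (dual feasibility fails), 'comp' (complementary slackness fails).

Gradient of f: grad f(x) = Q x + c = (0, 0)
Constraint values g_i(x) = a_i^T x - b_i:
  g_1((-2, -1)) = 2
  g_2((-2, -1)) = -3
Stationarity residual: grad f(x) + sum_i lambda_i a_i = (0, 0)
  -> stationarity OK
Primal feasibility (all g_i <= 0): FAILS
Dual feasibility (all lambda_i >= 0): OK
Complementary slackness (lambda_i * g_i(x) = 0 for all i): OK

Verdict: the first failing condition is primal_feasibility -> primal.

primal


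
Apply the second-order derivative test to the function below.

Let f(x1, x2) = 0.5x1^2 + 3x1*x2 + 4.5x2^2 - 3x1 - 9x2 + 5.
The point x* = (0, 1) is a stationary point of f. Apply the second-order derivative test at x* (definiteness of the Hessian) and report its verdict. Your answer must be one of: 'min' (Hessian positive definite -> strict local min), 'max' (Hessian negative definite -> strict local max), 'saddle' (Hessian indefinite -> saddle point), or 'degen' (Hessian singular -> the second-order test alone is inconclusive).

Compute the Hessian H = grad^2 f:
  H = [[1, 3], [3, 9]]
Verify stationarity: grad f(x*) = H x* + g = (0, 0).
Eigenvalues of H: 0, 10.
H has a zero eigenvalue (singular; positive semidefinite but not definite), so H is neither positive definite, negative definite, nor indefinite. The second-order test alone is inconclusive -> degen.
(Indeed, f is constant along the null direction of H through x*, so x* is not a strict local extremum.)

degen


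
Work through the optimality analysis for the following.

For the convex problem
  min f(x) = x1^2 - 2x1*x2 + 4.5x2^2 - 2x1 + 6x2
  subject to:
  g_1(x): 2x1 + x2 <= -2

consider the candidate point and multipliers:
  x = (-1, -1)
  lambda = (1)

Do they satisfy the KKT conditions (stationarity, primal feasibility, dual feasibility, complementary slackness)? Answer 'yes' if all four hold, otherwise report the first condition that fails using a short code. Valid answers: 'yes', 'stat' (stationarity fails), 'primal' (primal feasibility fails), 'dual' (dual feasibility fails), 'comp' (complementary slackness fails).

Gradient of f: grad f(x) = Q x + c = (-2, -1)
Constraint values g_i(x) = a_i^T x - b_i:
  g_1((-1, -1)) = -1
Stationarity residual: grad f(x) + sum_i lambda_i a_i = (0, 0)
  -> stationarity OK
Primal feasibility (all g_i <= 0): OK
Dual feasibility (all lambda_i >= 0): OK
Complementary slackness (lambda_i * g_i(x) = 0 for all i): FAILS

Verdict: the first failing condition is complementary_slackness -> comp.

comp


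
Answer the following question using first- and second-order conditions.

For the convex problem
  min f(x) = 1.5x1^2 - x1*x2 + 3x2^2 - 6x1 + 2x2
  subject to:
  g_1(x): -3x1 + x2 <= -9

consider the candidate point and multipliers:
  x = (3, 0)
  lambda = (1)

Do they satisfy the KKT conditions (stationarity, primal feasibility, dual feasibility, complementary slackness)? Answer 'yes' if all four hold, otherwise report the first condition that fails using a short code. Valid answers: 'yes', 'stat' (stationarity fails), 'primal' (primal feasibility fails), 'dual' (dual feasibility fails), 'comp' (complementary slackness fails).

Gradient of f: grad f(x) = Q x + c = (3, -1)
Constraint values g_i(x) = a_i^T x - b_i:
  g_1((3, 0)) = 0
Stationarity residual: grad f(x) + sum_i lambda_i a_i = (0, 0)
  -> stationarity OK
Primal feasibility (all g_i <= 0): OK
Dual feasibility (all lambda_i >= 0): OK
Complementary slackness (lambda_i * g_i(x) = 0 for all i): OK

Verdict: yes, KKT holds.

yes


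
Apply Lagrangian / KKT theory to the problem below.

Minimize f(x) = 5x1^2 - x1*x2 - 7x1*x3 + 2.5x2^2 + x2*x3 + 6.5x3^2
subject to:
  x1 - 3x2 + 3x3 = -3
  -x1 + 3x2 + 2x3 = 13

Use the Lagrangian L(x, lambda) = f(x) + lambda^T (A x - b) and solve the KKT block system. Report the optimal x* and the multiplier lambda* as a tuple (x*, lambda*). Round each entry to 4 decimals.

Form the Lagrangian:
  L(x, lambda) = (1/2) x^T Q x + c^T x + lambda^T (A x - b)
Stationarity (grad_x L = 0): Q x + c + A^T lambda = 0.
Primal feasibility: A x = b.

This gives the KKT block system:
  [ Q   A^T ] [ x     ]   [-c ]
  [ A    0  ] [ lambda ] = [ b ]

Solving the linear system:
  x*      = (1.1461, 3.382, 2)
  lambda* = (-1.9034, -7.8247)
  f(x*)   = 48.0056

x* = (1.1461, 3.382, 2), lambda* = (-1.9034, -7.8247)


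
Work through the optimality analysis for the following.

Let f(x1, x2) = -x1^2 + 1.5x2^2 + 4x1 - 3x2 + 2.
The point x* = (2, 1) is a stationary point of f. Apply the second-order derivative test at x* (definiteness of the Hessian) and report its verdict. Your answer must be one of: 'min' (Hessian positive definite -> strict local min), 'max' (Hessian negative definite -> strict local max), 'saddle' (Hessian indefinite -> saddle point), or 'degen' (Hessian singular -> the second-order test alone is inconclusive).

Compute the Hessian H = grad^2 f:
  H = [[-2, 0], [0, 3]]
Verify stationarity: grad f(x*) = H x* + g = (0, 0).
Eigenvalues of H: -2, 3.
Eigenvalues have mixed signs, so H is indefinite -> x* is a saddle point.

saddle


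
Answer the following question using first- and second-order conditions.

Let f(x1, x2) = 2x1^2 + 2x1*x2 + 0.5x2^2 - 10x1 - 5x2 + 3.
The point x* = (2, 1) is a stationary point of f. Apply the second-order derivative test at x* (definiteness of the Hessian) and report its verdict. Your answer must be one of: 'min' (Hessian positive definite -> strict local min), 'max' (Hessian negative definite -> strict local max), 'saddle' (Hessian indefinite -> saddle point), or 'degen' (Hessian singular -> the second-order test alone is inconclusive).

Compute the Hessian H = grad^2 f:
  H = [[4, 2], [2, 1]]
Verify stationarity: grad f(x*) = H x* + g = (0, 0).
Eigenvalues of H: 0, 5.
H has a zero eigenvalue (singular; positive semidefinite but not definite), so H is neither positive definite, negative definite, nor indefinite. The second-order test alone is inconclusive -> degen.
(Indeed, f is constant along the null direction of H through x*, so x* is not a strict local extremum.)

degen


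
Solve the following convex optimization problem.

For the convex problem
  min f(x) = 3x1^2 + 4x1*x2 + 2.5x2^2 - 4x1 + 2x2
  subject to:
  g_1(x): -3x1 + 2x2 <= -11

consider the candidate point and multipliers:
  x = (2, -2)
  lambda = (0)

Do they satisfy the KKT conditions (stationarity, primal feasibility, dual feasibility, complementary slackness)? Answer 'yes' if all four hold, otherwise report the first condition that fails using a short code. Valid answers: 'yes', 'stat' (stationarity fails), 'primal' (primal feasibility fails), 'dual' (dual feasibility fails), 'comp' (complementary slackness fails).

Gradient of f: grad f(x) = Q x + c = (0, 0)
Constraint values g_i(x) = a_i^T x - b_i:
  g_1((2, -2)) = 1
Stationarity residual: grad f(x) + sum_i lambda_i a_i = (0, 0)
  -> stationarity OK
Primal feasibility (all g_i <= 0): FAILS
Dual feasibility (all lambda_i >= 0): OK
Complementary slackness (lambda_i * g_i(x) = 0 for all i): OK

Verdict: the first failing condition is primal_feasibility -> primal.

primal


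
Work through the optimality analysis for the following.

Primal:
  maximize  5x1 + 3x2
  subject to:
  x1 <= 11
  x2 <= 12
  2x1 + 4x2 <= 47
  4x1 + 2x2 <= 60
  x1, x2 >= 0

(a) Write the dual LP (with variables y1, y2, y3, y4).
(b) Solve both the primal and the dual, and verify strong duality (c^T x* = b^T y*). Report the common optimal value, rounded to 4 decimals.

The standard primal-dual pair for 'max c^T x s.t. A x <= b, x >= 0' is:
  Dual:  min b^T y  s.t.  A^T y >= c,  y >= 0.

So the dual LP is:
  minimize  11y1 + 12y2 + 47y3 + 60y4
  subject to:
    y1 + 2y3 + 4y4 >= 5
    y2 + 4y3 + 2y4 >= 3
    y1, y2, y3, y4 >= 0

Solving the primal: x* = (11, 6.25).
  primal value c^T x* = 73.75.
Solving the dual: y* = (3.5, 0, 0.75, 0).
  dual value b^T y* = 73.75.
Strong duality: c^T x* = b^T y*. Confirmed.

73.75


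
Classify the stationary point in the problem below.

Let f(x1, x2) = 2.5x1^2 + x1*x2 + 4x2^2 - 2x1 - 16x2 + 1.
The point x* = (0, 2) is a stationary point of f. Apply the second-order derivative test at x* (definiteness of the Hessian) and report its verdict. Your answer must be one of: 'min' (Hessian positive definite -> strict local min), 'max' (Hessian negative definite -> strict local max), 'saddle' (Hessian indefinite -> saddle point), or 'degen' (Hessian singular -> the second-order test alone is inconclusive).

Compute the Hessian H = grad^2 f:
  H = [[5, 1], [1, 8]]
Verify stationarity: grad f(x*) = H x* + g = (0, 0).
Eigenvalues of H: 4.6972, 8.3028.
Both eigenvalues > 0, so H is positive definite -> x* is a strict local min.

min


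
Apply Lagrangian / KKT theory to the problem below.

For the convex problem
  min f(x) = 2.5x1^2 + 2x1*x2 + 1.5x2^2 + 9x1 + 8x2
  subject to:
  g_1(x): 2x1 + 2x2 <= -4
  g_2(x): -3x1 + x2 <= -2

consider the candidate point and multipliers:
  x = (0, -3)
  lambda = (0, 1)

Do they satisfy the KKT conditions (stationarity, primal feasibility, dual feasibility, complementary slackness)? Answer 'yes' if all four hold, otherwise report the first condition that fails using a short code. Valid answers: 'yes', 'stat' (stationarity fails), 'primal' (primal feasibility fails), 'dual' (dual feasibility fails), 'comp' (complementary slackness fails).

Gradient of f: grad f(x) = Q x + c = (3, -1)
Constraint values g_i(x) = a_i^T x - b_i:
  g_1((0, -3)) = -2
  g_2((0, -3)) = -1
Stationarity residual: grad f(x) + sum_i lambda_i a_i = (0, 0)
  -> stationarity OK
Primal feasibility (all g_i <= 0): OK
Dual feasibility (all lambda_i >= 0): OK
Complementary slackness (lambda_i * g_i(x) = 0 for all i): FAILS

Verdict: the first failing condition is complementary_slackness -> comp.

comp


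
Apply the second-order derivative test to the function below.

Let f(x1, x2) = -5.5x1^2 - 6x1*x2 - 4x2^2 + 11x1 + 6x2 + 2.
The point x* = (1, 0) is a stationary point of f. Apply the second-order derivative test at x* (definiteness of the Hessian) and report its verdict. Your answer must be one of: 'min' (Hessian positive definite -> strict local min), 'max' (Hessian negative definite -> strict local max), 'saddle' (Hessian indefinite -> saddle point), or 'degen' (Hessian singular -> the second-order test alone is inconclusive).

Compute the Hessian H = grad^2 f:
  H = [[-11, -6], [-6, -8]]
Verify stationarity: grad f(x*) = H x* + g = (0, 0).
Eigenvalues of H: -15.6847, -3.3153.
Both eigenvalues < 0, so H is negative definite -> x* is a strict local max.

max


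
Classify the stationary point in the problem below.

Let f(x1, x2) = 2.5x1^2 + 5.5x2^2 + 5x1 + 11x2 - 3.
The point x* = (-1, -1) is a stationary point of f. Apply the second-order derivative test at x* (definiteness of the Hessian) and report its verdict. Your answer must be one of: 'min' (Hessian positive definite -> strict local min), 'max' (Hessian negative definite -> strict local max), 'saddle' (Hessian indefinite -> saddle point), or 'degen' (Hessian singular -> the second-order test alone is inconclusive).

Compute the Hessian H = grad^2 f:
  H = [[5, 0], [0, 11]]
Verify stationarity: grad f(x*) = H x* + g = (0, 0).
Eigenvalues of H: 5, 11.
Both eigenvalues > 0, so H is positive definite -> x* is a strict local min.

min


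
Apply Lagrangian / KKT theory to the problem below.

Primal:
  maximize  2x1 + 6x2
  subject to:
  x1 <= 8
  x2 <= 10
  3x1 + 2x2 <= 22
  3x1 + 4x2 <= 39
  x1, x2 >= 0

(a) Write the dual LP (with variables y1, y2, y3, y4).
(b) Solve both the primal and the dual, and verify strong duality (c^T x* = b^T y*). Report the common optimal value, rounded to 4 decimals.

The standard primal-dual pair for 'max c^T x s.t. A x <= b, x >= 0' is:
  Dual:  min b^T y  s.t.  A^T y >= c,  y >= 0.

So the dual LP is:
  minimize  8y1 + 10y2 + 22y3 + 39y4
  subject to:
    y1 + 3y3 + 3y4 >= 2
    y2 + 2y3 + 4y4 >= 6
    y1, y2, y3, y4 >= 0

Solving the primal: x* = (0, 9.75).
  primal value c^T x* = 58.5.
Solving the dual: y* = (0, 0, 0, 1.5).
  dual value b^T y* = 58.5.
Strong duality: c^T x* = b^T y*. Confirmed.

58.5


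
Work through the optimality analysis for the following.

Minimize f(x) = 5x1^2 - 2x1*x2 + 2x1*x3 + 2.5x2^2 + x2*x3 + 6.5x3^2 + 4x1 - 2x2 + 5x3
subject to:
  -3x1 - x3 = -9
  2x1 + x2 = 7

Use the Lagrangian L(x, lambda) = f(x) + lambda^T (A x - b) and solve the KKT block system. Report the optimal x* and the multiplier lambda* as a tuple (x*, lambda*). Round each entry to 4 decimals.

Form the Lagrangian:
  L(x, lambda) = (1/2) x^T Q x + c^T x + lambda^T (A x - b)
Stationarity (grad_x L = 0): Q x + c + A^T lambda = 0.
Primal feasibility: A x = b.

This gives the KKT block system:
  [ Q   A^T ] [ x     ]   [-c ]
  [ A    0  ] [ lambda ] = [ b ]

Solving the linear system:
  x*      = (2.9871, 1.0258, 0.0387)
  lambda* = (12.5032, 2.8065)
  f(x*)   = 51.4871

x* = (2.9871, 1.0258, 0.0387), lambda* = (12.5032, 2.8065)


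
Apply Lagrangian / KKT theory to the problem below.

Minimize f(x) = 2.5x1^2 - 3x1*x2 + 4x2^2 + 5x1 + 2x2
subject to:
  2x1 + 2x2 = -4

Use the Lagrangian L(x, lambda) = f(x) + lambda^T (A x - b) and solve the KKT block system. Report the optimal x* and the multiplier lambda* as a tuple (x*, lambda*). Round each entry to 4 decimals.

Form the Lagrangian:
  L(x, lambda) = (1/2) x^T Q x + c^T x + lambda^T (A x - b)
Stationarity (grad_x L = 0): Q x + c + A^T lambda = 0.
Primal feasibility: A x = b.

This gives the KKT block system:
  [ Q   A^T ] [ x     ]   [-c ]
  [ A    0  ] [ lambda ] = [ b ]

Solving the linear system:
  x*      = (-1.3158, -0.6842)
  lambda* = (-0.2368)
  f(x*)   = -4.4474

x* = (-1.3158, -0.6842), lambda* = (-0.2368)


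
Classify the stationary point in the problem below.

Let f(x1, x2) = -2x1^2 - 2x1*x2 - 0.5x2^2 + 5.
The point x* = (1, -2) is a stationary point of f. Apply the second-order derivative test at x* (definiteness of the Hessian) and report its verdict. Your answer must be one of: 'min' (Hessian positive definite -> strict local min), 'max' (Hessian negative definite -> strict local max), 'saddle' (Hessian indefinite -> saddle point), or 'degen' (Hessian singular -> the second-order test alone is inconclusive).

Compute the Hessian H = grad^2 f:
  H = [[-4, -2], [-2, -1]]
Verify stationarity: grad f(x*) = H x* + g = (0, 0).
Eigenvalues of H: -5, 0.
H has a zero eigenvalue (singular; negative semidefinite but not definite), so H is neither positive definite, negative definite, nor indefinite. The second-order test alone is inconclusive -> degen.
(Indeed, f is constant along the null direction of H through x*, so x* is not a strict local extremum.)

degen


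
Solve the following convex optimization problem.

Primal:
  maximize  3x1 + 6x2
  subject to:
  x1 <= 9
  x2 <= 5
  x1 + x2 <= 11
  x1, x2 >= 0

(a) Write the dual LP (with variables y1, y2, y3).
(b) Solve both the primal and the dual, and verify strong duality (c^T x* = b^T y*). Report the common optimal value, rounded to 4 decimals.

The standard primal-dual pair for 'max c^T x s.t. A x <= b, x >= 0' is:
  Dual:  min b^T y  s.t.  A^T y >= c,  y >= 0.

So the dual LP is:
  minimize  9y1 + 5y2 + 11y3
  subject to:
    y1 + y3 >= 3
    y2 + y3 >= 6
    y1, y2, y3 >= 0

Solving the primal: x* = (6, 5).
  primal value c^T x* = 48.
Solving the dual: y* = (0, 3, 3).
  dual value b^T y* = 48.
Strong duality: c^T x* = b^T y*. Confirmed.

48


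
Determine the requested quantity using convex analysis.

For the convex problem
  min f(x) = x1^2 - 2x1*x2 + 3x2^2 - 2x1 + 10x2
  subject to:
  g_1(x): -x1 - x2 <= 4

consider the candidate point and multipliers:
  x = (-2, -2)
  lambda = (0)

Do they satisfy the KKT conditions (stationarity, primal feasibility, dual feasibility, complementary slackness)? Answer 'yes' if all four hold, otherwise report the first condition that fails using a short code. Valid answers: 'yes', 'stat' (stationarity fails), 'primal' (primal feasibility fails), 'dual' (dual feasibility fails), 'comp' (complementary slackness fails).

Gradient of f: grad f(x) = Q x + c = (-2, 2)
Constraint values g_i(x) = a_i^T x - b_i:
  g_1((-2, -2)) = 0
Stationarity residual: grad f(x) + sum_i lambda_i a_i = (-2, 2)
  -> stationarity FAILS
Primal feasibility (all g_i <= 0): OK
Dual feasibility (all lambda_i >= 0): OK
Complementary slackness (lambda_i * g_i(x) = 0 for all i): OK

Verdict: the first failing condition is stationarity -> stat.

stat


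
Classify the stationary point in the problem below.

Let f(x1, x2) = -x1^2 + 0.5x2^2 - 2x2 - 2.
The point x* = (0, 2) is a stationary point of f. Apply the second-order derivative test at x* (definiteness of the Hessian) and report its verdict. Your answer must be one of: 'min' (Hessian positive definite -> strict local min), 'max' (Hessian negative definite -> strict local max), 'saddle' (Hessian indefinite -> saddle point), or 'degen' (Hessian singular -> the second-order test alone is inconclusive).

Compute the Hessian H = grad^2 f:
  H = [[-2, 0], [0, 1]]
Verify stationarity: grad f(x*) = H x* + g = (0, 0).
Eigenvalues of H: -2, 1.
Eigenvalues have mixed signs, so H is indefinite -> x* is a saddle point.

saddle


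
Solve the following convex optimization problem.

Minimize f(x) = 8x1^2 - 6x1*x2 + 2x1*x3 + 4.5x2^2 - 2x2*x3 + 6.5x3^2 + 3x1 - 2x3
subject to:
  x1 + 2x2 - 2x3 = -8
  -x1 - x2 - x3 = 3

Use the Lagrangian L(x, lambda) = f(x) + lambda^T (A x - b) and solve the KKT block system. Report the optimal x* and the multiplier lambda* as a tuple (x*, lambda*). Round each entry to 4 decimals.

Form the Lagrangian:
  L(x, lambda) = (1/2) x^T Q x + c^T x + lambda^T (A x - b)
Stationarity (grad_x L = 0): Q x + c + A^T lambda = 0.
Primal feasibility: A x = b.

This gives the KKT block system:
  [ Q   A^T ] [ x     ]   [-c ]
  [ A    0  ] [ lambda ] = [ b ]

Solving the linear system:
  x*      = (-1.5966, -2.3026, 0.8991)
  lambda* = (6.0107, -0.9206)
  f(x*)   = 22.1298

x* = (-1.5966, -2.3026, 0.8991), lambda* = (6.0107, -0.9206)


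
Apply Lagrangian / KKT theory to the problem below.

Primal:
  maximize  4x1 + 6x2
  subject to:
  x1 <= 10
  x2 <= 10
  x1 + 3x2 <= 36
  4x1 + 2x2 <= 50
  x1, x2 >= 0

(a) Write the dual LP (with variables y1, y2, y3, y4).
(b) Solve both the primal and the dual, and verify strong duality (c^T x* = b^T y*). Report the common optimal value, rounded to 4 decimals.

The standard primal-dual pair for 'max c^T x s.t. A x <= b, x >= 0' is:
  Dual:  min b^T y  s.t.  A^T y >= c,  y >= 0.

So the dual LP is:
  minimize  10y1 + 10y2 + 36y3 + 50y4
  subject to:
    y1 + y3 + 4y4 >= 4
    y2 + 3y3 + 2y4 >= 6
    y1, y2, y3, y4 >= 0

Solving the primal: x* = (7.8, 9.4).
  primal value c^T x* = 87.6.
Solving the dual: y* = (0, 0, 1.6, 0.6).
  dual value b^T y* = 87.6.
Strong duality: c^T x* = b^T y*. Confirmed.

87.6


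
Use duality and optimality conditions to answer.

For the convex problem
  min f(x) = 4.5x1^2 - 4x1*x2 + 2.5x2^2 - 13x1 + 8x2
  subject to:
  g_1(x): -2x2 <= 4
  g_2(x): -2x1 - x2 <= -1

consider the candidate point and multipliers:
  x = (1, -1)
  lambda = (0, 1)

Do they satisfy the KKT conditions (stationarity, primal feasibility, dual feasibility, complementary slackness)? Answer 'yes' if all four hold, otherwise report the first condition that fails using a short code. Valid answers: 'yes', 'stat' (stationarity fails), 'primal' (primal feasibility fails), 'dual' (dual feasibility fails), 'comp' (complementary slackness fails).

Gradient of f: grad f(x) = Q x + c = (0, -1)
Constraint values g_i(x) = a_i^T x - b_i:
  g_1((1, -1)) = -2
  g_2((1, -1)) = 0
Stationarity residual: grad f(x) + sum_i lambda_i a_i = (-2, -2)
  -> stationarity FAILS
Primal feasibility (all g_i <= 0): OK
Dual feasibility (all lambda_i >= 0): OK
Complementary slackness (lambda_i * g_i(x) = 0 for all i): OK

Verdict: the first failing condition is stationarity -> stat.

stat


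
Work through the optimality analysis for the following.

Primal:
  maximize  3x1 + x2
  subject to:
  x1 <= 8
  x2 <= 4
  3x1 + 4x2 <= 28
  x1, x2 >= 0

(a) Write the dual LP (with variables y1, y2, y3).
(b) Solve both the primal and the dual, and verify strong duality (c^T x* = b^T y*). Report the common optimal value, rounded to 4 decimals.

The standard primal-dual pair for 'max c^T x s.t. A x <= b, x >= 0' is:
  Dual:  min b^T y  s.t.  A^T y >= c,  y >= 0.

So the dual LP is:
  minimize  8y1 + 4y2 + 28y3
  subject to:
    y1 + 3y3 >= 3
    y2 + 4y3 >= 1
    y1, y2, y3 >= 0

Solving the primal: x* = (8, 1).
  primal value c^T x* = 25.
Solving the dual: y* = (2.25, 0, 0.25).
  dual value b^T y* = 25.
Strong duality: c^T x* = b^T y*. Confirmed.

25


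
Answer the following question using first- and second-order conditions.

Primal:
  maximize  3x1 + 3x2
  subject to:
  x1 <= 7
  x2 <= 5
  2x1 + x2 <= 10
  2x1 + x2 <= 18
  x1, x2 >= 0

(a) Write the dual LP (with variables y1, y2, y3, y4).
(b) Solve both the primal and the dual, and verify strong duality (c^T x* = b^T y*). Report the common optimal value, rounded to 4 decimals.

The standard primal-dual pair for 'max c^T x s.t. A x <= b, x >= 0' is:
  Dual:  min b^T y  s.t.  A^T y >= c,  y >= 0.

So the dual LP is:
  minimize  7y1 + 5y2 + 10y3 + 18y4
  subject to:
    y1 + 2y3 + 2y4 >= 3
    y2 + y3 + y4 >= 3
    y1, y2, y3, y4 >= 0

Solving the primal: x* = (2.5, 5).
  primal value c^T x* = 22.5.
Solving the dual: y* = (0, 1.5, 1.5, 0).
  dual value b^T y* = 22.5.
Strong duality: c^T x* = b^T y*. Confirmed.

22.5


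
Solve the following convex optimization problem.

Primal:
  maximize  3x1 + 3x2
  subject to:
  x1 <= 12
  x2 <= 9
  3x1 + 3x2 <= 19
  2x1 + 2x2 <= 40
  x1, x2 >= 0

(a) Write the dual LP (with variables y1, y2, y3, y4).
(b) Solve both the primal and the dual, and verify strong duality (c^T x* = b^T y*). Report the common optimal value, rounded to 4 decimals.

The standard primal-dual pair for 'max c^T x s.t. A x <= b, x >= 0' is:
  Dual:  min b^T y  s.t.  A^T y >= c,  y >= 0.

So the dual LP is:
  minimize  12y1 + 9y2 + 19y3 + 40y4
  subject to:
    y1 + 3y3 + 2y4 >= 3
    y2 + 3y3 + 2y4 >= 3
    y1, y2, y3, y4 >= 0

Solving the primal: x* = (6.3333, 0).
  primal value c^T x* = 19.
Solving the dual: y* = (0, 0, 1, 0).
  dual value b^T y* = 19.
Strong duality: c^T x* = b^T y*. Confirmed.

19


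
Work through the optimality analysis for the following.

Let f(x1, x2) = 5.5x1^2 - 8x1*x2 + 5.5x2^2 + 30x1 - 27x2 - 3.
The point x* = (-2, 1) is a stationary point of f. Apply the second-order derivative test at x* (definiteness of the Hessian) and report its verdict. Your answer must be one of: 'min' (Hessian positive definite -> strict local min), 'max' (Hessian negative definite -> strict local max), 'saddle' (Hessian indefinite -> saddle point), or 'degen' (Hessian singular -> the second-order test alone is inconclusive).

Compute the Hessian H = grad^2 f:
  H = [[11, -8], [-8, 11]]
Verify stationarity: grad f(x*) = H x* + g = (0, 0).
Eigenvalues of H: 3, 19.
Both eigenvalues > 0, so H is positive definite -> x* is a strict local min.

min


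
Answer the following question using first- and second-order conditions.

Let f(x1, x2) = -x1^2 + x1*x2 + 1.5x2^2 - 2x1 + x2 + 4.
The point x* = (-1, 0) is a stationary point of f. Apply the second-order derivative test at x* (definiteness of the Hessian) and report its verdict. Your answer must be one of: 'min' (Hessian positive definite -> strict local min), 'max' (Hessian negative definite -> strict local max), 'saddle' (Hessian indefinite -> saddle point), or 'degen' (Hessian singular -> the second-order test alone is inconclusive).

Compute the Hessian H = grad^2 f:
  H = [[-2, 1], [1, 3]]
Verify stationarity: grad f(x*) = H x* + g = (0, 0).
Eigenvalues of H: -2.1926, 3.1926.
Eigenvalues have mixed signs, so H is indefinite -> x* is a saddle point.

saddle


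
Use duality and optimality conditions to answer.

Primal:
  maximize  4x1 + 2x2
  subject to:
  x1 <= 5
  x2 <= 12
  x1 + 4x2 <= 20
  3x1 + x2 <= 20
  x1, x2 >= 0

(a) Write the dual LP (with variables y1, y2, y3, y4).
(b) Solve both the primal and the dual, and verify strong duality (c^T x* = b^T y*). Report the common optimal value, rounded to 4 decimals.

The standard primal-dual pair for 'max c^T x s.t. A x <= b, x >= 0' is:
  Dual:  min b^T y  s.t.  A^T y >= c,  y >= 0.

So the dual LP is:
  minimize  5y1 + 12y2 + 20y3 + 20y4
  subject to:
    y1 + y3 + 3y4 >= 4
    y2 + 4y3 + y4 >= 2
    y1, y2, y3, y4 >= 0

Solving the primal: x* = (5, 3.75).
  primal value c^T x* = 27.5.
Solving the dual: y* = (3.5, 0, 0.5, 0).
  dual value b^T y* = 27.5.
Strong duality: c^T x* = b^T y*. Confirmed.

27.5


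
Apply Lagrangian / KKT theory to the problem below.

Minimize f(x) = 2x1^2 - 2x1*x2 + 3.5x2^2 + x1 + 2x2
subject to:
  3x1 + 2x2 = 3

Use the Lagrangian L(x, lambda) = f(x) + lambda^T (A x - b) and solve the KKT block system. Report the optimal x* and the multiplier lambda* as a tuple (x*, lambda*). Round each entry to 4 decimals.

Form the Lagrangian:
  L(x, lambda) = (1/2) x^T Q x + c^T x + lambda^T (A x - b)
Stationarity (grad_x L = 0): Q x + c + A^T lambda = 0.
Primal feasibility: A x = b.

This gives the KKT block system:
  [ Q   A^T ] [ x     ]   [-c ]
  [ A    0  ] [ lambda ] = [ b ]

Solving the linear system:
  x*      = (0.8058, 0.2913)
  lambda* = (-1.2136)
  f(x*)   = 2.5146

x* = (0.8058, 0.2913), lambda* = (-1.2136)


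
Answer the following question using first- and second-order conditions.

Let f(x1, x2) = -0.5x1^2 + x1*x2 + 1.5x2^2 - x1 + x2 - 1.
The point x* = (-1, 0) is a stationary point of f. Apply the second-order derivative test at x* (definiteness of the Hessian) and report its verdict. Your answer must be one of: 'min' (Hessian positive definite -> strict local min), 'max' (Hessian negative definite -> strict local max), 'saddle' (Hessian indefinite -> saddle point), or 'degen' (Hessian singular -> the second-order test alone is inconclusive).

Compute the Hessian H = grad^2 f:
  H = [[-1, 1], [1, 3]]
Verify stationarity: grad f(x*) = H x* + g = (0, 0).
Eigenvalues of H: -1.2361, 3.2361.
Eigenvalues have mixed signs, so H is indefinite -> x* is a saddle point.

saddle


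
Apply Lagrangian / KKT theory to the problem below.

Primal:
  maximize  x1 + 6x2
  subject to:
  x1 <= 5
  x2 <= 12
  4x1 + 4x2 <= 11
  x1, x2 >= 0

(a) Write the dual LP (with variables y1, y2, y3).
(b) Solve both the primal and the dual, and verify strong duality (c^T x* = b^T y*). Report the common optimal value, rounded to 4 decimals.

The standard primal-dual pair for 'max c^T x s.t. A x <= b, x >= 0' is:
  Dual:  min b^T y  s.t.  A^T y >= c,  y >= 0.

So the dual LP is:
  minimize  5y1 + 12y2 + 11y3
  subject to:
    y1 + 4y3 >= 1
    y2 + 4y3 >= 6
    y1, y2, y3 >= 0

Solving the primal: x* = (0, 2.75).
  primal value c^T x* = 16.5.
Solving the dual: y* = (0, 0, 1.5).
  dual value b^T y* = 16.5.
Strong duality: c^T x* = b^T y*. Confirmed.

16.5


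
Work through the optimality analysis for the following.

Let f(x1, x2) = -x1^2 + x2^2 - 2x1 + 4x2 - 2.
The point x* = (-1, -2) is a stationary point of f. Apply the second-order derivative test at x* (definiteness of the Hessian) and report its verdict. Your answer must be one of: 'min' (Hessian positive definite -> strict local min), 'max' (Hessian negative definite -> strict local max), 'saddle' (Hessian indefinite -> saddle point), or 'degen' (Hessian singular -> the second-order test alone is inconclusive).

Compute the Hessian H = grad^2 f:
  H = [[-2, 0], [0, 2]]
Verify stationarity: grad f(x*) = H x* + g = (0, 0).
Eigenvalues of H: -2, 2.
Eigenvalues have mixed signs, so H is indefinite -> x* is a saddle point.

saddle


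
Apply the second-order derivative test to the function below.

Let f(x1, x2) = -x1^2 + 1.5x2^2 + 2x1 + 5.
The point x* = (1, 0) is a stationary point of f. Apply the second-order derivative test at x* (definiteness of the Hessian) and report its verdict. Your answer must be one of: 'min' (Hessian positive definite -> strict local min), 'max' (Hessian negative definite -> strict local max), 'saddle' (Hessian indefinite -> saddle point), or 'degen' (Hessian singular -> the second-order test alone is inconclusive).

Compute the Hessian H = grad^2 f:
  H = [[-2, 0], [0, 3]]
Verify stationarity: grad f(x*) = H x* + g = (0, 0).
Eigenvalues of H: -2, 3.
Eigenvalues have mixed signs, so H is indefinite -> x* is a saddle point.

saddle


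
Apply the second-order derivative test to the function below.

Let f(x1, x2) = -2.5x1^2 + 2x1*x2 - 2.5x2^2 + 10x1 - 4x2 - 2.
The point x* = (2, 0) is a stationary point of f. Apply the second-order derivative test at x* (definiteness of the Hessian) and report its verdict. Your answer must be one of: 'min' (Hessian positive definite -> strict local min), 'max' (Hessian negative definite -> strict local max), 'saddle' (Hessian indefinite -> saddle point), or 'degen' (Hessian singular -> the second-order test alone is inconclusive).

Compute the Hessian H = grad^2 f:
  H = [[-5, 2], [2, -5]]
Verify stationarity: grad f(x*) = H x* + g = (0, 0).
Eigenvalues of H: -7, -3.
Both eigenvalues < 0, so H is negative definite -> x* is a strict local max.

max


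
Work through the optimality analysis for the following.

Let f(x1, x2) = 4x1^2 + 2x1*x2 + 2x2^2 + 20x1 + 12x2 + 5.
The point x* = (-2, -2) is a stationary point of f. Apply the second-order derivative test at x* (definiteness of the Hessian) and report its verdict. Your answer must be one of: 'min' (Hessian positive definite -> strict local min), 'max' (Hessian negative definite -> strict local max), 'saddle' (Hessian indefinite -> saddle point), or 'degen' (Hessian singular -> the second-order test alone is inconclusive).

Compute the Hessian H = grad^2 f:
  H = [[8, 2], [2, 4]]
Verify stationarity: grad f(x*) = H x* + g = (0, 0).
Eigenvalues of H: 3.1716, 8.8284.
Both eigenvalues > 0, so H is positive definite -> x* is a strict local min.

min


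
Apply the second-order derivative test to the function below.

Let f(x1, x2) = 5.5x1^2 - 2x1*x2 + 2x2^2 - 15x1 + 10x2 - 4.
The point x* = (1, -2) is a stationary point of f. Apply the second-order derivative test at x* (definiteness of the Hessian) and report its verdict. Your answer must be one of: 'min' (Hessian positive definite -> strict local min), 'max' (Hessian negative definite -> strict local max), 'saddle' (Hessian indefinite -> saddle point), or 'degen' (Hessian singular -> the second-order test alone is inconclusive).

Compute the Hessian H = grad^2 f:
  H = [[11, -2], [-2, 4]]
Verify stationarity: grad f(x*) = H x* + g = (0, 0).
Eigenvalues of H: 3.4689, 11.5311.
Both eigenvalues > 0, so H is positive definite -> x* is a strict local min.

min


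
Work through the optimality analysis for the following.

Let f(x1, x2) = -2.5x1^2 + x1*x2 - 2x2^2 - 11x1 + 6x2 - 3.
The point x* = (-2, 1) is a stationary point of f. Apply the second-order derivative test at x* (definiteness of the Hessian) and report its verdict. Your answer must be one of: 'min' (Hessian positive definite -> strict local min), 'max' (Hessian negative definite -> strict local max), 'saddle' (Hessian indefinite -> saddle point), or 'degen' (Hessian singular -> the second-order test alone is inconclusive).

Compute the Hessian H = grad^2 f:
  H = [[-5, 1], [1, -4]]
Verify stationarity: grad f(x*) = H x* + g = (0, 0).
Eigenvalues of H: -5.618, -3.382.
Both eigenvalues < 0, so H is negative definite -> x* is a strict local max.

max


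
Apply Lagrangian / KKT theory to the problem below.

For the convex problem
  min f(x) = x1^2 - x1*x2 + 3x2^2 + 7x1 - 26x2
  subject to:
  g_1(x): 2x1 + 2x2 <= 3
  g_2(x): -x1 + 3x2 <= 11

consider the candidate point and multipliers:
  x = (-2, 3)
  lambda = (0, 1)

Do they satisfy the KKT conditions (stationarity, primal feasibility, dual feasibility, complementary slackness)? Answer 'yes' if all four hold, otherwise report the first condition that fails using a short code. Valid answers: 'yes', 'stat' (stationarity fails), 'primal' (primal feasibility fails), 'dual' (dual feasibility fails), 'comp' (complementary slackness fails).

Gradient of f: grad f(x) = Q x + c = (0, -6)
Constraint values g_i(x) = a_i^T x - b_i:
  g_1((-2, 3)) = -1
  g_2((-2, 3)) = 0
Stationarity residual: grad f(x) + sum_i lambda_i a_i = (-1, -3)
  -> stationarity FAILS
Primal feasibility (all g_i <= 0): OK
Dual feasibility (all lambda_i >= 0): OK
Complementary slackness (lambda_i * g_i(x) = 0 for all i): OK

Verdict: the first failing condition is stationarity -> stat.

stat


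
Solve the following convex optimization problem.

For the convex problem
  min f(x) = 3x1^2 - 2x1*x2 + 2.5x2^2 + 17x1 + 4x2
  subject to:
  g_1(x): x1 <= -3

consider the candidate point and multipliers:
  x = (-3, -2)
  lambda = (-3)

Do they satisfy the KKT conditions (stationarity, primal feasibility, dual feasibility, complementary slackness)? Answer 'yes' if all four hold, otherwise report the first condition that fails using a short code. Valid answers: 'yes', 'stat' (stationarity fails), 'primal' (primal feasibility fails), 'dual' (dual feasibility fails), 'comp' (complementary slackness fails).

Gradient of f: grad f(x) = Q x + c = (3, 0)
Constraint values g_i(x) = a_i^T x - b_i:
  g_1((-3, -2)) = 0
Stationarity residual: grad f(x) + sum_i lambda_i a_i = (0, 0)
  -> stationarity OK
Primal feasibility (all g_i <= 0): OK
Dual feasibility (all lambda_i >= 0): FAILS
Complementary slackness (lambda_i * g_i(x) = 0 for all i): OK

Verdict: the first failing condition is dual_feasibility -> dual.

dual
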